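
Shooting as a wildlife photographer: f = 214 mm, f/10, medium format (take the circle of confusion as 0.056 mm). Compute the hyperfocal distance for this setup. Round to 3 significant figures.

82.0 m

Hyperfocal distance H = f²/(N·c) + f = 214²/(10 × 0.056) + 214 = 45796/0.56 + 214 ≈ 81992.6 mm ≈ 82.0 m.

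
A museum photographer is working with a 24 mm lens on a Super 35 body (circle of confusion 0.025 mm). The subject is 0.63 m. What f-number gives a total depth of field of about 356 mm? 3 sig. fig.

Write h = H − f = f²/(N·c). The thin-lens limits are Dn = s·h/(h + (s−f)) and Df = s·h/(h − (s−f)), so DoF = Df − Dn = 2·s·(s−f)·h / (h² − (s−f)²).
That is a quadratic in h: DoF·h² − 2·s·(s−f)·h − DoF·(s−f)² = 0 ⇒ h = (s−f)·(s + √(s² + DoF²)) / DoF = 606 × (630 + √(630² + 356²)) / 356 = 606 × (630 + 723.627) / 356 ≈ 2304.2 mm.
Then N = f²/(c·h) = 24² / (0.025 × 2304.2) = 576 / 57.605 ≈ 10.

f/10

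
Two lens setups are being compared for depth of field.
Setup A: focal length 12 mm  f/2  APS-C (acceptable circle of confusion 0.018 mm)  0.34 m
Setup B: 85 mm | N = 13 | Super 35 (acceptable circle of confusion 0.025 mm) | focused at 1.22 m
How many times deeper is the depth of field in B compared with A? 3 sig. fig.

Setup A: H = 12²/(2×0.018) + 12 ≈ 4012.0 mm; DoF = Df − Dn = 370.370 − 314.233 ≈ 56.137 mm.
Setup B: H = 85²/(13×0.025) + 85 ≈ 22315.8 mm; DoF = Df − Dn = 1285.64 − 1160.74 ≈ 124.90 mm.
Ratio = 124.90 / 56.137 ≈ 2.22.

2.22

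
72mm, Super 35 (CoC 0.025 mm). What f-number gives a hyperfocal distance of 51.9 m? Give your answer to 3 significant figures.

Rearrange H = f²/(N·c) + f for N: N = f² / ((H − f)·c).
N = 72² / ((51900 − 72) × 0.025) = 5184 / 1296 ≈ 4.

f/4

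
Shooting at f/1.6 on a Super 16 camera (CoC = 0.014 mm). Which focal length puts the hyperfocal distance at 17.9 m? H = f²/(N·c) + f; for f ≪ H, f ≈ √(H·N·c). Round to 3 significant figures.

From H = f²/(N·c) + f, with f ≪ H: f ≈ √(H·N·c) = √(17900 × 1.6 × 0.014) = √400.96 ≈ 20.02 mm.
The +f correction barely moves this — solving exactly, f² + N·c·f − N·c·H = 0 ⇒ f = (−N·c + √((N·c)² + 4·N·c·H))/2 = (−0.0224 + √1603.8)/2 ≈ 20.013 mm, so f ≈ 20.0 mm.

20.0 mm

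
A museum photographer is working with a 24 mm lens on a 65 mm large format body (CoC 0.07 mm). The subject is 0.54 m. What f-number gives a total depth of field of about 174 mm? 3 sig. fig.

f/2.51

Write h = H − f = f²/(N·c). The thin-lens limits are Dn = s·h/(h + (s−f)) and Df = s·h/(h − (s−f)), so DoF = Df − Dn = 2·s·(s−f)·h / (h² − (s−f)²).
That is a quadratic in h: DoF·h² − 2·s·(s−f)·h − DoF·(s−f)² = 0 ⇒ h = (s−f)·(s + √(s² + DoF²)) / DoF = 516 × (540 + √(540² + 174²)) / 174 = 516 × (540 + 567.341) / 174 ≈ 3283.8 mm.
Then N = f²/(c·h) = 24² / (0.07 × 3283.8) = 576 / 229.87 ≈ 2.51.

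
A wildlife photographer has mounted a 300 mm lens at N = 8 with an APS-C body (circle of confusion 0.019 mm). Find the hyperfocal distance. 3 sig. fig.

Hyperfocal distance H = f²/(N·c) + f = 300²/(8 × 0.019) + 300 = 90000/0.152 + 300 ≈ 592405.3 mm ≈ 592 m.

592 m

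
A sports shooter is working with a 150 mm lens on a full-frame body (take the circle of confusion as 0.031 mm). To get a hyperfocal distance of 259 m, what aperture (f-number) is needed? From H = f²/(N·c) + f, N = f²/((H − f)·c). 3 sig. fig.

Rearrange H = f²/(N·c) + f for N: N = f² / ((H − f)·c).
N = 150² / ((259000 − 150) × 0.031) = 22500 / 8024 ≈ 2.80.

f/2.80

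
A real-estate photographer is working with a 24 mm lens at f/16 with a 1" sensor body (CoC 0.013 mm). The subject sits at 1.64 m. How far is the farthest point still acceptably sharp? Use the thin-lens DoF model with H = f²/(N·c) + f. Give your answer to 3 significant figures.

Hyperfocal distance H = f²/(N·c) + f = 24²/(16 × 0.013) + 24 = 576/0.208 + 24 ≈ 2793.2 mm ≈ 2.793 m.
Far limit Df = s·(H − f)/(H − s) = 1640 × (2793.2 − 24) / (2793.2 − 1640) = 1640 × 2769.2 / 1153.2 ≈ 3938.1 mm ≈ 3.94 m.

3.94 m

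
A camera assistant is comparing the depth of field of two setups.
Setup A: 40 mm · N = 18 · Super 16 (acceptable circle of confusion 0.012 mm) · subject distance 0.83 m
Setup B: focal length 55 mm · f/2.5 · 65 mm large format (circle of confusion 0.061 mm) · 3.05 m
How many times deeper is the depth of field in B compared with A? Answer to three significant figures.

5.26

Setup A: H = 40²/(18×0.012) + 40 ≈ 7447.4 mm; DoF = Df − Dn = 929.09 − 750.01 ≈ 179.08 mm.
Setup B: H = 55²/(2.5×0.061) + 55 ≈ 19891.1 mm; DoF = Df − Dn = 3592.41 − 2649.90 ≈ 942.51 mm.
Ratio = 942.51 / 179.08 ≈ 5.26.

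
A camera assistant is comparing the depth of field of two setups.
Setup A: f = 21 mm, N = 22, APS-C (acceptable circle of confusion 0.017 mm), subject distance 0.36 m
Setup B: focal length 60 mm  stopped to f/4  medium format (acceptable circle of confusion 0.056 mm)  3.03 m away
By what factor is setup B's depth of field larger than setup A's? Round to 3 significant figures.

5.14

Setup A: H = 21²/(22×0.017) + 21 ≈ 1200.1 mm; DoF = Df − Dn = 505.26 − 279.61 ≈ 225.65 mm.
Setup B: H = 60²/(4×0.056) + 60 ≈ 16131.4 mm; DoF = Df − Dn = 3716.9 − 2557.4 ≈ 1159.5 mm.
Ratio = 1159.5 / 225.65 ≈ 5.14.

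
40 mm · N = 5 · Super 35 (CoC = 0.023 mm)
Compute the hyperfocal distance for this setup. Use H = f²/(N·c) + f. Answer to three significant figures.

Hyperfocal distance H = f²/(N·c) + f = 40²/(5 × 0.023) + 40 = 1600/0.115 + 40 ≈ 13953.0 mm ≈ 14.0 m.

14.0 m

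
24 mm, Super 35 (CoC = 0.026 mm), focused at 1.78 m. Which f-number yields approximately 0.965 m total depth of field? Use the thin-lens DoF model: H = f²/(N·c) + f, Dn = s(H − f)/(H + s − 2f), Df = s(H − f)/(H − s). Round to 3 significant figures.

f/3.20

Write h = H − f = f²/(N·c). The thin-lens limits are Dn = s·h/(h + (s−f)) and Df = s·h/(h − (s−f)), so DoF = Df − Dn = 2·s·(s−f)·h / (h² − (s−f)²).
That is a quadratic in h: DoF·h² − 2·s·(s−f)·h − DoF·(s−f)² = 0 ⇒ h = (s−f)·(s + √(s² + DoF²)) / DoF = 1756 × (1780 + √(1780² + 965²)) / 965 = 1756 × (1780 + 2024.75) / 965 ≈ 6923.5 mm.
Then N = f²/(c·h) = 24² / (0.026 × 6923.5) = 576 / 180.01 ≈ 3.20.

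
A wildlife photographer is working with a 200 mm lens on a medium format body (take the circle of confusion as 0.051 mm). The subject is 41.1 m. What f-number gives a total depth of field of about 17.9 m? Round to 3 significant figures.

Write h = H − f = f²/(N·c). The thin-lens limits are Dn = s·h/(h + (s−f)) and Df = s·h/(h − (s−f)), so DoF = Df − Dn = 2·s·(s−f)·h / (h² − (s−f)²).
That is a quadratic in h: DoF·h² − 2·s·(s−f)·h − DoF·(s−f)² = 0 ⇒ h = (s−f)·(s + √(s² + DoF²)) / DoF = 40900 × (41100 + √(41100² + 17900²)) / 17900 = 40900 × (41100 + 44828.8) / 17900 ≈ 196340 mm.
Then N = f²/(c·h) = 200² / (0.051 × 196340) = 40000 / 10013 ≈ 3.99.

f/3.99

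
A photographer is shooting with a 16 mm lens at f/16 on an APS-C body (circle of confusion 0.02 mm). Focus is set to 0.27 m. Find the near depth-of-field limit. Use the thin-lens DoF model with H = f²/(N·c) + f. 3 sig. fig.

Hyperfocal distance H = f²/(N·c) + f = 16²/(16 × 0.02) + 16 = 256/0.32 + 16 ≈ 816.0 mm ≈ 0.816 m.
Near limit Dn = s·(H − f)/(H + s − 2f) = 270 × (816.0 − 16) / (816.0 + 270 − 2 × 16) = 270 × 800.0 / 1054.0 ≈ 204.93 mm.

205 mm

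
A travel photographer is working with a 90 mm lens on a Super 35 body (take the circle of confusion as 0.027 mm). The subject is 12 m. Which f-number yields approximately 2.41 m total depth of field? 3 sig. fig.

Write h = H − f = f²/(N·c). The thin-lens limits are Dn = s·h/(h + (s−f)) and Df = s·h/(h − (s−f)), so DoF = Df − Dn = 2·s·(s−f)·h / (h² − (s−f)²).
That is a quadratic in h: DoF·h² − 2·s·(s−f)·h − DoF·(s−f)² = 0 ⇒ h = (s−f)·(s + √(s² + DoF²)) / DoF = 11910 × (12000 + √(12000² + 2410²)) / 2410 = 11910 × (12000 + 12239.6) / 2410 ≈ 119790 mm.
Then N = f²/(c·h) = 90² / (0.027 × 119790) = 8100 / 3234.3 ≈ 2.50.

f/2.50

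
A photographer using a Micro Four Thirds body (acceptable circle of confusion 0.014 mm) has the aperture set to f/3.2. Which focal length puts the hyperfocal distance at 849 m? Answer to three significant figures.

From H = f²/(N·c) + f, with f ≪ H: f ≈ √(H·N·c) = √(849000 × 3.2 × 0.014) = √38035 ≈ 195.0 mm.
The +f correction barely moves this — solving exactly, f² + N·c·f − N·c·H = 0 ⇒ f = (−N·c + √((N·c)² + 4·N·c·H))/2 = (−0.0448 + √152141)/2 ≈ 195.00 mm, so f ≈ 195 mm.

195 mm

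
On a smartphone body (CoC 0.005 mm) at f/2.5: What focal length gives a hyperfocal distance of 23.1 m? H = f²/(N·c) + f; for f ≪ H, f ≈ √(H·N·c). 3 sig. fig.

From H = f²/(N·c) + f, with f ≪ H: f ≈ √(H·N·c) = √(23100 × 2.5 × 0.005) = √288.75 ≈ 16.99 mm.
The +f correction barely moves this — solving exactly, f² + N·c·f − N·c·H = 0 ⇒ f = (−N·c + √((N·c)² + 4·N·c·H))/2 = (−0.0125 + √1155.0)/2 ≈ 16.986 mm, so f ≈ 17.0 mm.

17.0 mm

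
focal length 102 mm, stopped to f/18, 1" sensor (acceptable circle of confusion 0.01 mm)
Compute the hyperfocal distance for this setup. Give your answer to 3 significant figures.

57.9 m

Hyperfocal distance H = f²/(N·c) + f = 102²/(18 × 0.01) + 102 = 10404/0.18 + 102 ≈ 57902.0 mm ≈ 57.9 m.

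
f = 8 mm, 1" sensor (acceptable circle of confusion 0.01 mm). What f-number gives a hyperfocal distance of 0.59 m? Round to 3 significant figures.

f/11

Rearrange H = f²/(N·c) + f for N: N = f² / ((H − f)·c).
N = 8² / ((590 − 8) × 0.01) = 64 / 5.820 ≈ 11.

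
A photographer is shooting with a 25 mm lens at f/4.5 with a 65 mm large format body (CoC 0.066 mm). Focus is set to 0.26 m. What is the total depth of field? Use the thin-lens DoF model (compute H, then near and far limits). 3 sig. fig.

58.8 mm

Hyperfocal distance H = f²/(N·c) + f = 25²/(4.5 × 0.066) + 25 = 625/0.297 + 25 ≈ 2129.4 mm ≈ 2.129 m.
Near limit Dn = s·(H − f)/(H + s − 2f) = 260 × (2129.4 − 25) / (2129.4 + 260 − 2 × 25) = 260 × 2104.4 / 2339.4 ≈ 233.882 mm.
Far limit Df = s·(H − f)/(H − s) = 260 × (2129.4 − 25) / (2129.4 − 260) = 260 × 2104.4 / 1869.4 ≈ 292.685 mm.
Depth of field = Df − Dn = 292.685 − 233.882 ≈ 58.803 mm.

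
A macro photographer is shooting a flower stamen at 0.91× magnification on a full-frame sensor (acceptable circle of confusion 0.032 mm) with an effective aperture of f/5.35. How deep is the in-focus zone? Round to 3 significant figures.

0.413 mm

At magnification m, DoF ≈ 2·N_eff·c/m² = 2 × 5.35 × 0.032 / 0.91² = 0.3424 / 0.8281 ≈ 0.413 mm.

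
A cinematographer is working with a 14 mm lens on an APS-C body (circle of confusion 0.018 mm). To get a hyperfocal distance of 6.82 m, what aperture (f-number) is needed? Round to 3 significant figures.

Rearrange H = f²/(N·c) + f for N: N = f² / ((H − f)·c).
N = 14² / ((6820 − 14) × 0.018) = 196 / 122.5 ≈ 1.60.

f/1.60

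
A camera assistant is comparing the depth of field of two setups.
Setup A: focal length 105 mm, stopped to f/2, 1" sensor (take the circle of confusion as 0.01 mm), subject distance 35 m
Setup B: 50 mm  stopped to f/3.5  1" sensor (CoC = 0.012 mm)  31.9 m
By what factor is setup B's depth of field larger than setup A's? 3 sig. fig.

10.8

Setup A: H = 105²/(2×0.01) + 105 ≈ 551355.0 mm; DoF = Df − Dn = 37365.3 − 32916.3 ≈ 4449.0 mm.
Setup B: H = 50²/(3.5×0.012) + 50 ≈ 59573.8 mm; DoF = Df − Dn = 68614 − 20781 ≈ 47833 mm.
Ratio = 47833 / 4449.0 ≈ 10.8.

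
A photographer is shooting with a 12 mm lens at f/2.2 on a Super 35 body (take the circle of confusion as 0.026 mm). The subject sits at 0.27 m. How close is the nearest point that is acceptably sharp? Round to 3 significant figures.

245 mm

Hyperfocal distance H = f²/(N·c) + f = 12²/(2.2 × 0.026) + 12 = 144/0.0572 + 12 ≈ 2529.5 mm ≈ 2.529 m.
Near limit Dn = s·(H − f)/(H + s − 2f) = 270 × (2529.5 − 12) / (2529.5 + 270 − 2 × 12) = 270 × 2517.5 / 2775.5 ≈ 244.90 mm.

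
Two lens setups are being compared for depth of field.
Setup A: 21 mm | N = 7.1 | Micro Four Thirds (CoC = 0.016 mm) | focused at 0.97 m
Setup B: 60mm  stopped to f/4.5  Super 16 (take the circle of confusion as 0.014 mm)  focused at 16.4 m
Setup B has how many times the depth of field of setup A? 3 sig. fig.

20.3

Setup A: H = 21²/(7.1×0.016) + 21 ≈ 3903.0 mm; DoF = Df − Dn = 1283.85 − 779.46 ≈ 504.39 mm.
Setup B: H = 60²/(4.5×0.014) + 60 ≈ 57202.9 mm; DoF = Df − Dn = 22968 − 12753 ≈ 10215 mm.
Ratio = 10215 / 504.39 ≈ 20.3.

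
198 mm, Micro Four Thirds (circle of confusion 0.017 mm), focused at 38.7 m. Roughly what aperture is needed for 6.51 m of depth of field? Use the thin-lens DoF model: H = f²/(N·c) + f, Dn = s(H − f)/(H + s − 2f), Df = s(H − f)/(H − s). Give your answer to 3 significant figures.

Write h = H − f = f²/(N·c). The thin-lens limits are Dn = s·h/(h + (s−f)) and Df = s·h/(h − (s−f)), so DoF = Df − Dn = 2·s·(s−f)·h / (h² − (s−f)²).
That is a quadratic in h: DoF·h² − 2·s·(s−f)·h − DoF·(s−f)² = 0 ⇒ h = (s−f)·(s + √(s² + DoF²)) / DoF = 38502 × (38700 + √(38700² + 6510²)) / 6510 = 38502 × (38700 + 39243.7) / 6510 ≈ 460981 mm.
Then N = f²/(c·h) = 198² / (0.017 × 460981) = 39204 / 7836.7 ≈ 5.

f/5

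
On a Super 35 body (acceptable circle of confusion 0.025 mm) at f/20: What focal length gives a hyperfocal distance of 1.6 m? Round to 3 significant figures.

28.0 mm

From H = f²/(N·c) + f, with f ≪ H: f ≈ √(H·N·c) = √(1600 × 20 × 0.025) = √800.00 ≈ 28.28 mm.
Exact: f² + N·c·f − N·c·H = 0 ⇒ f = (−N·c + √((N·c)² + 4·N·c·H))/2 = (−0.5 + √3200.2)/2 ≈ 28.035 mm ≈ 28.0 mm.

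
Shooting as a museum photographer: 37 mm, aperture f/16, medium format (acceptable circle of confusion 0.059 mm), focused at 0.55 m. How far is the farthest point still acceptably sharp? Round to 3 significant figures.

Hyperfocal distance H = f²/(N·c) + f = 37²/(16 × 0.059) + 37 = 1369/0.944 + 37 ≈ 1487.2 mm ≈ 1.487 m.
Far limit Df = s·(H − f)/(H − s) = 550 × (1487.2 − 37) / (1487.2 − 550) = 550 × 1450.2 / 937.2 ≈ 851.05 mm ≈ 0.851 m.

0.851 m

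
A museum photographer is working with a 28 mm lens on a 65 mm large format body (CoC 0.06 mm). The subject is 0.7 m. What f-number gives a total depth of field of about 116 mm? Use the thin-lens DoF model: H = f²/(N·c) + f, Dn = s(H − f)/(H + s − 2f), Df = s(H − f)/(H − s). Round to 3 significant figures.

Write h = H − f = f²/(N·c). The thin-lens limits are Dn = s·h/(h + (s−f)) and Df = s·h/(h − (s−f)), so DoF = Df − Dn = 2·s·(s−f)·h / (h² − (s−f)²).
That is a quadratic in h: DoF·h² − 2·s·(s−f)·h − DoF·(s−f)² = 0 ⇒ h = (s−f)·(s + √(s² + DoF²)) / DoF = 672 × (700 + √(700² + 116²)) / 116 = 672 × (700 + 709.546) / 116 ≈ 8165.6 mm.
Then N = f²/(c·h) = 28² / (0.06 × 8165.6) = 784 / 489.94 ≈ 1.60.

f/1.60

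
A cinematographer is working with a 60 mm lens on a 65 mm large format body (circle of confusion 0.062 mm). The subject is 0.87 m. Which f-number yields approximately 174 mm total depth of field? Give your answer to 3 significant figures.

Write h = H − f = f²/(N·c). The thin-lens limits are Dn = s·h/(h + (s−f)) and Df = s·h/(h − (s−f)), so DoF = Df − Dn = 2·s·(s−f)·h / (h² − (s−f)²).
That is a quadratic in h: DoF·h² − 2·s·(s−f)·h − DoF·(s−f)² = 0 ⇒ h = (s−f)·(s + √(s² + DoF²)) / DoF = 810 × (870 + √(870² + 174²)) / 174 = 810 × (870 + 887.229) / 174 ≈ 8180.2 mm.
Then N = f²/(c·h) = 60² / (0.062 × 8180.2) = 3600 / 507.17 ≈ 7.10.

f/7.10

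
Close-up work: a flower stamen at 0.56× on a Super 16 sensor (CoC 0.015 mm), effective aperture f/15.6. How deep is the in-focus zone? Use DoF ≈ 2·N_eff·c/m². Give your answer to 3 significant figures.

1.49 mm

At magnification m, DoF ≈ 2·N_eff·c/m² = 2 × 15.6 × 0.015 / 0.56² = 0.468 / 0.3136 ≈ 1.49 mm.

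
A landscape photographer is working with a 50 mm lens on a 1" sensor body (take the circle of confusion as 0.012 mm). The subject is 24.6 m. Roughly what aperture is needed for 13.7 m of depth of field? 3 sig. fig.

f/2.20

Write h = H − f = f²/(N·c). The thin-lens limits are Dn = s·h/(h + (s−f)) and Df = s·h/(h − (s−f)), so DoF = Df − Dn = 2·s·(s−f)·h / (h² − (s−f)²).
That is a quadratic in h: DoF·h² − 2·s·(s−f)·h − DoF·(s−f)² = 0 ⇒ h = (s−f)·(s + √(s² + DoF²)) / DoF = 24550 × (24600 + √(24600² + 13700²)) / 13700 = 24550 × (24600 + 28157.6) / 13700 ≈ 94540 mm.
Then N = f²/(c·h) = 50² / (0.012 × 94540) = 2500 / 1134.5 ≈ 2.20.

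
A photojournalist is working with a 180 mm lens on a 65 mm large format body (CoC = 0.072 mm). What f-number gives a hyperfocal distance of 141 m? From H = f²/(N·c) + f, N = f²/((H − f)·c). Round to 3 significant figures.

f/3.20

Rearrange H = f²/(N·c) + f for N: N = f² / ((H − f)·c).
N = 180² / ((141000 − 180) × 0.072) = 32400 / 10139 ≈ 3.20.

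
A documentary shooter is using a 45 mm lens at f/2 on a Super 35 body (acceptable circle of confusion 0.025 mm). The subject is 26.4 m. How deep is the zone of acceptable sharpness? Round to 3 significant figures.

59.6 m

Hyperfocal distance H = f²/(N·c) + f = 45²/(2 × 0.025) + 45 = 2025/0.05 + 45 ≈ 40545.0 mm ≈ 40.55 m.
Near limit Dn = s·(H − f)/(H + s − 2f) = 26400 × (40545.0 − 45) / (40545.0 + 26400 − 2 × 45) = 26400 × 40500.0 / 66855.0 ≈ 15993 mm.
Far limit Df = s·(H − f)/(H − s) = 26400 × (40545.0 − 45) / (40545.0 − 26400) = 26400 × 40500.0 / 14145.0 ≈ 75589 mm.
Depth of field = Df − Dn = 75589 − 15993 ≈ 59596 mm ≈ 59.6 m.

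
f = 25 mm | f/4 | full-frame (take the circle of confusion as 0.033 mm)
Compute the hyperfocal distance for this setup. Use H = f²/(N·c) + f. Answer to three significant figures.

Hyperfocal distance H = f²/(N·c) + f = 25²/(4 × 0.033) + 25 = 625/0.132 + 25 ≈ 4759.8 mm ≈ 4.76 m.

4.76 m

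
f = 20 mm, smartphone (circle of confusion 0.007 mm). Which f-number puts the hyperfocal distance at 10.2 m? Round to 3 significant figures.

f/5.61

Rearrange H = f²/(N·c) + f for N: N = f² / ((H − f)·c).
N = 20² / ((10200 − 20) × 0.007) = 400 / 71.26 ≈ 5.61.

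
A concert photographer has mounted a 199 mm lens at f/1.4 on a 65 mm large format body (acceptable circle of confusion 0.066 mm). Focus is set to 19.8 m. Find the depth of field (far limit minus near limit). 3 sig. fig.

Hyperfocal distance H = f²/(N·c) + f = 199²/(1.4 × 0.066) + 199 = 39601/0.0924 + 199 ≈ 428781.3 mm ≈ 428.8 m.
Near limit Dn = s·(H − f)/(H + s − 2f) = 19800 × (428781.3 − 199) / (428781.3 + 19800 − 2 × 199) = 19800 × 428582.3 / 448183.3 ≈ 18934.1 mm.
Far limit Df = s·(H − f)/(H − s) = 19800 × (428781.3 − 199) / (428781.3 − 19800) = 19800 × 428582.3 / 408981.3 ≈ 20748.9 mm.
Depth of field = Df − Dn = 20748.9 − 18934.1 ≈ 1814.8 mm ≈ 1.81 m.

1.81 m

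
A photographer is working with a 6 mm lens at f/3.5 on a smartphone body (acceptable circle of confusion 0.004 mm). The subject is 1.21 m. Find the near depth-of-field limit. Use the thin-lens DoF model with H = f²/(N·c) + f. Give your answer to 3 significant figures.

Hyperfocal distance H = f²/(N·c) + f = 6²/(3.5 × 0.004) + 6 = 36/0.014 + 6 ≈ 2577.4 mm ≈ 2.577 m.
Near limit Dn = s·(H − f)/(H + s − 2f) = 1210 × (2577.4 − 6) / (2577.4 + 1210 − 2 × 6) = 1210 × 2571.4 / 3775.4 ≈ 824.13 mm ≈ 0.824 m.

0.824 m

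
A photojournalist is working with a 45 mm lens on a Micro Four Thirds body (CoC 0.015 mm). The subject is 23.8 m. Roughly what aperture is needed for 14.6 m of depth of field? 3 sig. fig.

Write h = H − f = f²/(N·c). The thin-lens limits are Dn = s·h/(h + (s−f)) and Df = s·h/(h − (s−f)), so DoF = Df − Dn = 2·s·(s−f)·h / (h² − (s−f)²).
That is a quadratic in h: DoF·h² − 2·s·(s−f)·h − DoF·(s−f)² = 0 ⇒ h = (s−f)·(s + √(s² + DoF²)) / DoF = 23755 × (23800 + √(23800² + 14600²)) / 14600 = 23755 × (23800 + 27921.3) / 14600 ≈ 84153 mm.
Then N = f²/(c·h) = 45² / (0.015 × 84153) = 2025 / 1262.3 ≈ 1.60.

f/1.60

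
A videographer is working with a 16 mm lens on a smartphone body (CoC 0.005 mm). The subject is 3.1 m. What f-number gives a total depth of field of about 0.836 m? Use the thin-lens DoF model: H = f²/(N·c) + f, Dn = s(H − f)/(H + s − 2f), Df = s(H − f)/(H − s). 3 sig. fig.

Write h = H − f = f²/(N·c). The thin-lens limits are Dn = s·h/(h + (s−f)) and Df = s·h/(h − (s−f)), so DoF = Df − Dn = 2·s·(s−f)·h / (h² − (s−f)²).
That is a quadratic in h: DoF·h² − 2·s·(s−f)·h − DoF·(s−f)² = 0 ⇒ h = (s−f)·(s + √(s² + DoF²)) / DoF = 3084 × (3100 + √(3100² + 836²)) / 836 = 3084 × (3100 + 3210.75) / 836 ≈ 23280 mm.
Then N = f²/(c·h) = 16² / (0.005 × 23280) = 256 / 116.40 ≈ 2.20.

f/2.20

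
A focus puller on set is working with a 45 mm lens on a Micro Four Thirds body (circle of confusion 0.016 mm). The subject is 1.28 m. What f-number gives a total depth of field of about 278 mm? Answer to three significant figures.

Write h = H − f = f²/(N·c). The thin-lens limits are Dn = s·h/(h + (s−f)) and Df = s·h/(h − (s−f)), so DoF = Df − Dn = 2·s·(s−f)·h / (h² − (s−f)²).
That is a quadratic in h: DoF·h² − 2·s·(s−f)·h − DoF·(s−f)² = 0 ⇒ h = (s−f)·(s + √(s² + DoF²)) / DoF = 1235 × (1280 + √(1280² + 278²)) / 278 = 1235 × (1280 + 1309.84) / 278 ≈ 11505 mm.
Then N = f²/(c·h) = 45² / (0.016 × 11505) = 2025 / 184.08 ≈ 11.

f/11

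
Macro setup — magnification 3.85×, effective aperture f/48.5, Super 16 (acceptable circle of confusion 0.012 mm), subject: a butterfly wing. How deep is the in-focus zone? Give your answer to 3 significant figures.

0.0785 mm

At magnification m, DoF ≈ 2·N_eff·c/m² = 2 × 48.5 × 0.012 / 3.85² = 1.164 / 14.82 ≈ 0.0785 mm.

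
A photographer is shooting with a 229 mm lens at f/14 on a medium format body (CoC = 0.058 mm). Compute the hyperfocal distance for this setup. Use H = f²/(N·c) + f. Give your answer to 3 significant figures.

64.8 m

Hyperfocal distance H = f²/(N·c) + f = 229²/(14 × 0.058) + 229 = 52441/0.812 + 229 ≈ 64811.5 mm ≈ 64.8 m.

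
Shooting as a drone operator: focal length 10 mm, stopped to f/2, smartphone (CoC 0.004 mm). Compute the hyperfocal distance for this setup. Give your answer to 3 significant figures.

12.5 m

Hyperfocal distance H = f²/(N·c) + f = 10²/(2 × 0.004) + 10 = 100/0.008 + 10 ≈ 12510.0 mm ≈ 12.5 m.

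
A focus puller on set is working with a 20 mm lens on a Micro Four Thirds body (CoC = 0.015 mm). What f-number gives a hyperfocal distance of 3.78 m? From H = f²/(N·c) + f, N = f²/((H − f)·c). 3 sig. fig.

f/7.09

Rearrange H = f²/(N·c) + f for N: N = f² / ((H − f)·c).
N = 20² / ((3780 − 20) × 0.015) = 400 / 56.40 ≈ 7.09.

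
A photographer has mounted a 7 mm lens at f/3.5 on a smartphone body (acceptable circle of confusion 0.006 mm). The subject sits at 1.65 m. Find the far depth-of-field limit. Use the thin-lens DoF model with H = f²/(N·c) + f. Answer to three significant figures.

5.58 m

Hyperfocal distance H = f²/(N·c) + f = 7²/(3.5 × 0.006) + 7 = 49/0.021 + 7 ≈ 2340.3 mm ≈ 2.340 m.
Far limit Df = s·(H − f)/(H − s) = 1650 × (2340.3 − 7) / (2340.3 − 1650) = 1650 × 2333.3 / 690.3 ≈ 5577.0 mm ≈ 5.58 m.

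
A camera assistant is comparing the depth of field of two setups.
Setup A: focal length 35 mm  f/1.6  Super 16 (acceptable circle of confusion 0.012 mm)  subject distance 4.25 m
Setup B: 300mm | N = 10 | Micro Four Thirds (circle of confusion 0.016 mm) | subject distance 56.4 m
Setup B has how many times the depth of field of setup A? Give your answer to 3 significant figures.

Setup A: H = 35²/(1.6×0.012) + 35 ≈ 63837.1 mm; DoF = Df − Dn = 4550.63 − 3986.63 ≈ 564.00 mm.
Setup B: H = 300²/(10×0.016) + 300 ≈ 562800.0 mm; DoF = Df − Dn = 62648 − 51285 ≈ 11363 mm.
Ratio = 11363 / 564.00 ≈ 20.1.

20.1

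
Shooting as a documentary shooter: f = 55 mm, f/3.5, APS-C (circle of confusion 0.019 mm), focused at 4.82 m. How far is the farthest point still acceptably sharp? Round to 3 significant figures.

5.38 m

Hyperfocal distance H = f²/(N·c) + f = 55²/(3.5 × 0.019) + 55 = 3025/0.0665 + 55 ≈ 45543.7 mm ≈ 45.54 m.
Far limit Df = s·(H − f)/(H − s) = 4820 × (45543.7 − 55) / (45543.7 − 4820) = 4820 × 45488.7 / 40723.7 ≈ 5384.0 mm ≈ 5.38 m.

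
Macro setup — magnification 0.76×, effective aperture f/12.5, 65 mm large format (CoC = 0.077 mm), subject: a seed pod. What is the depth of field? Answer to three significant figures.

At magnification m, DoF ≈ 2·N_eff·c/m² = 2 × 12.5 × 0.077 / 0.76² = 1.925 / 0.5776 ≈ 3.33 mm.

3.33 mm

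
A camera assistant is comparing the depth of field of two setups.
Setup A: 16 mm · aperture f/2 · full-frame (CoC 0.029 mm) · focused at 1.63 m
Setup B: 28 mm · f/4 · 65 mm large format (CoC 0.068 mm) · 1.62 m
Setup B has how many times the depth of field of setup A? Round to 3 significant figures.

1.87

Setup A: H = 16²/(2×0.029) + 16 ≈ 4429.8 mm; DoF = Df − Dn = 2569.6 − 1193.6 ≈ 1376.0 mm.
Setup B: H = 28²/(4×0.068) + 28 ≈ 2910.4 mm; DoF = Df − Dn = 3618.7 − 1043.6 ≈ 2575.1 mm.
Ratio = 2575.1 / 1376.0 ≈ 1.87.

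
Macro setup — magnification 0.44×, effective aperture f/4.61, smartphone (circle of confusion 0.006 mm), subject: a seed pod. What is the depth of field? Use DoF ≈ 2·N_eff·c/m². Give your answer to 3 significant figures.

At magnification m, DoF ≈ 2·N_eff·c/m² = 2 × 4.61 × 0.006 / 0.44² = 0.05532 / 0.1936 ≈ 0.286 mm.

0.286 mm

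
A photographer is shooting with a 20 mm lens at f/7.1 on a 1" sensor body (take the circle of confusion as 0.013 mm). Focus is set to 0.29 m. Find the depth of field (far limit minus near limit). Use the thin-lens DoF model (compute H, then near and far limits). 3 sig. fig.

Hyperfocal distance H = f²/(N·c) + f = 20²/(7.1 × 0.013) + 20 = 400/0.0923 + 20 ≈ 4353.7 mm ≈ 4.354 m.
Near limit Dn = s·(H − f)/(H + s − 2f) = 290 × (4353.7 − 20) / (4353.7 + 290 − 2 × 20) = 290 × 4333.7 / 4603.7 ≈ 272.992 mm.
Far limit Df = s·(H − f)/(H − s) = 290 × (4353.7 − 20) / (4353.7 − 290) = 290 × 4333.7 / 4063.7 ≈ 309.268 mm.
Depth of field = Df − Dn = 309.268 − 272.992 ≈ 36.276 mm.

36.3 mm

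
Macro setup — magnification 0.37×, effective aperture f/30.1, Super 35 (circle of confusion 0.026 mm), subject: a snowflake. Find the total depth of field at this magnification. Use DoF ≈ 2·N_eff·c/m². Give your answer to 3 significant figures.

11.4 mm

At magnification m, DoF ≈ 2·N_eff·c/m² = 2 × 30.1 × 0.026 / 0.37² = 1.565 / 0.1369 ≈ 11.4 mm.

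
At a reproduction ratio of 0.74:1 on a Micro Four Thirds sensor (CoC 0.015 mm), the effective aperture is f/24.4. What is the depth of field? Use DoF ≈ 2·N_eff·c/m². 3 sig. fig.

1.34 mm

At magnification m, DoF ≈ 2·N_eff·c/m² = 2 × 24.4 × 0.015 / 0.74² = 0.732 / 0.5476 ≈ 1.34 mm.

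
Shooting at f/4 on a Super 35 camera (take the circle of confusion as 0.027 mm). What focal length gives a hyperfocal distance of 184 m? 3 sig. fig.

141 mm

From H = f²/(N·c) + f, with f ≪ H: f ≈ √(H·N·c) = √(184000 × 4 × 0.027) = √19872 ≈ 141.0 mm.
The +f correction barely moves this — solving exactly, f² + N·c·f − N·c·H = 0 ⇒ f = (−N·c + √((N·c)² + 4·N·c·H))/2 = (−0.108 + √79488)/2 ≈ 140.91 mm, so f ≈ 141 mm.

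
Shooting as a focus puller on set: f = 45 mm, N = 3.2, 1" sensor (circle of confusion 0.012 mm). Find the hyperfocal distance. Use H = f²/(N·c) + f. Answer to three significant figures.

52.8 m

Hyperfocal distance H = f²/(N·c) + f = 45²/(3.2 × 0.012) + 45 = 2025/0.0384 + 45 ≈ 52779.4 mm ≈ 52.8 m.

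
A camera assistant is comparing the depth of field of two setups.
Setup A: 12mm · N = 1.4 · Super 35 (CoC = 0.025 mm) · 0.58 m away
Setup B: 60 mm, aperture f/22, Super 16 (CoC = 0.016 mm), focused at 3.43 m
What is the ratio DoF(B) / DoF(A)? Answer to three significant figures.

Setup A: H = 12²/(1.4×0.025) + 12 ≈ 4126.3 mm; DoF = Df − Dn = 672.90 − 509.64 ≈ 163.26 mm.
Setup B: H = 60²/(22×0.016) + 60 ≈ 10287.3 mm; DoF = Df − Dn = 5115.7 − 2579.9 ≈ 2535.8 mm.
Ratio = 2535.8 / 163.26 ≈ 15.5.

15.5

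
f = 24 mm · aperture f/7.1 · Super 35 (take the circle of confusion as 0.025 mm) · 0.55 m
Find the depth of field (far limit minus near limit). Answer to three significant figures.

Hyperfocal distance H = f²/(N·c) + f = 24²/(7.1 × 0.025) + 24 = 576/0.1775 + 24 ≈ 3269.1 mm ≈ 3.269 m.
Near limit Dn = s·(H − f)/(H + s − 2f) = 550 × (3269.1 − 24) / (3269.1 + 550 − 2 × 24) = 550 × 3245.1 / 3771.1 ≈ 473.28 mm.
Far limit Df = s·(H − f)/(H − s) = 550 × (3269.1 − 24) / (3269.1 − 550) = 550 × 3245.1 / 2719.1 ≈ 656.40 mm.
Depth of field = Df − Dn = 656.40 − 473.28 ≈ 183.12 mm.

183 mm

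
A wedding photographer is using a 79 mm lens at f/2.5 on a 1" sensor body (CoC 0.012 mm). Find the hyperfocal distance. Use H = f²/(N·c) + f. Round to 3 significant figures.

208 m

Hyperfocal distance H = f²/(N·c) + f = 79²/(2.5 × 0.012) + 79 = 6241/0.03 + 79 ≈ 208112.3 mm ≈ 208 m.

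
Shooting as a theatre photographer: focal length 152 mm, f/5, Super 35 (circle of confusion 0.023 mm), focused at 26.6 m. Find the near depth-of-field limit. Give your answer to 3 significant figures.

Hyperfocal distance H = f²/(N·c) + f = 152²/(5 × 0.023) + 152 = 23104/0.115 + 152 ≈ 201056.3 mm ≈ 201.1 m.
Near limit Dn = s·(H − f)/(H + s − 2f) = 26600 × (201056.3 − 152) / (201056.3 + 26600 − 2 × 152) = 26600 × 200904.3 / 227352.3 ≈ 23506 mm ≈ 23.5 m.

23.5 m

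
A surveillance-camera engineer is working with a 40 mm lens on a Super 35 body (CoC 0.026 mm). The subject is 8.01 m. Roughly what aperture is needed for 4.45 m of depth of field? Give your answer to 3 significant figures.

Write h = H − f = f²/(N·c). The thin-lens limits are Dn = s·h/(h + (s−f)) and Df = s·h/(h − (s−f)), so DoF = Df − Dn = 2·s·(s−f)·h / (h² − (s−f)²).
That is a quadratic in h: DoF·h² − 2·s·(s−f)·h − DoF·(s−f)² = 0 ⇒ h = (s−f)·(s + √(s² + DoF²)) / DoF = 7970 × (8010 + √(8010² + 4450²)) / 4450 = 7970 × (8010 + 9163.11) / 4450 ≈ 30757 mm.
Then N = f²/(c·h) = 40² / (0.026 × 30757) = 1600 / 799.69 ≈ 2.00.

f/2.00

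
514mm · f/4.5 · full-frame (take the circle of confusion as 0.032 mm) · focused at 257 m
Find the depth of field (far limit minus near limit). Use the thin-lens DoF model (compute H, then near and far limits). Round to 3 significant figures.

Hyperfocal distance H = f²/(N·c) + f = 514²/(4.5 × 0.032) + 514 = 264196/0.144 + 514 ≈ 1835208.4 mm ≈ 1835 m.
Near limit Dn = s·(H − f)/(H + s − 2f) = 257000 × (1835208.4 − 514) / (1835208.4 + 257000 − 2 × 514) = 257000 × 1834694.4 / 2091180.4 ≈ 225479 mm.
Far limit Df = s·(H − f)/(H − s) = 257000 × (1835208.4 − 514) / (1835208.4 − 257000) = 257000 × 1834694.4 / 1578208.4 ≈ 298767 mm.
Depth of field = Df − Dn = 298767 − 225479 ≈ 73288 mm ≈ 73.3 m.

73.3 m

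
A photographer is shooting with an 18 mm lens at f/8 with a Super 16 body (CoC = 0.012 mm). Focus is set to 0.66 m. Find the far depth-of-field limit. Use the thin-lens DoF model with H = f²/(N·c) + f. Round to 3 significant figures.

Hyperfocal distance H = f²/(N·c) + f = 18²/(8 × 0.012) + 18 = 324/0.096 + 18 ≈ 3393.0 mm ≈ 3.393 m.
Far limit Df = s·(H − f)/(H − s) = 660 × (3393.0 − 18) / (3393.0 − 660) = 660 × 3375.0 / 2733.0 ≈ 815.04 mm ≈ 0.815 m.

0.815 m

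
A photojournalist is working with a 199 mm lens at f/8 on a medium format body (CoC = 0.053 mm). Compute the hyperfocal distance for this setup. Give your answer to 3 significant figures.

93.6 m

Hyperfocal distance H = f²/(N·c) + f = 199²/(8 × 0.053) + 199 = 39601/0.424 + 199 ≈ 93597.6 mm ≈ 93.6 m.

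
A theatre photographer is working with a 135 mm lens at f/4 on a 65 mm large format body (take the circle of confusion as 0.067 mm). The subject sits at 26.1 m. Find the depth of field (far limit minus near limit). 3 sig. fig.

23.3 m

Hyperfocal distance H = f²/(N·c) + f = 135²/(4 × 0.067) + 135 = 18225/0.268 + 135 ≈ 68138.7 mm ≈ 68.14 m.
Near limit Dn = s·(H − f)/(H + s − 2f) = 26100 × (68138.7 − 135) / (68138.7 + 26100 − 2 × 135) = 26100 × 68003.7 / 93968.7 ≈ 18888 mm.
Far limit Df = s·(H − f)/(H − s) = 26100 × (68138.7 − 135) / (68138.7 − 26100) = 26100 × 68003.7 / 42038.7 ≈ 42221 mm.
Depth of field = Df − Dn = 42221 − 18888 ≈ 23333 mm ≈ 23.3 m.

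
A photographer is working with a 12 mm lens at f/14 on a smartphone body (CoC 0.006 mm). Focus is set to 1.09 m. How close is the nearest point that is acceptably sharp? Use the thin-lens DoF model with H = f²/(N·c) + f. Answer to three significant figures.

Hyperfocal distance H = f²/(N·c) + f = 12²/(14 × 0.006) + 12 = 144/0.084 + 12 ≈ 1726.3 mm ≈ 1.726 m.
Near limit Dn = s·(H − f)/(H + s − 2f) = 1090 × (1726.3 − 12) / (1726.3 + 1090 − 2 × 12) = 1090 × 1714.3 / 2792.3 ≈ 669.19 mm ≈ 0.669 m.

0.669 m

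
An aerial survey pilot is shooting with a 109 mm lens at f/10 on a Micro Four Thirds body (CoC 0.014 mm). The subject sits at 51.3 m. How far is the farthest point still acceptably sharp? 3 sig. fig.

129 m

Hyperfocal distance H = f²/(N·c) + f = 109²/(10 × 0.014) + 109 = 11881/0.14 + 109 ≈ 84973.3 mm ≈ 84.97 m.
Far limit Df = s·(H − f)/(H − s) = 51300 × (84973.3 − 109) / (84973.3 − 51300) = 51300 × 84864.3 / 33673.3 ≈ 129288 mm ≈ 129 m.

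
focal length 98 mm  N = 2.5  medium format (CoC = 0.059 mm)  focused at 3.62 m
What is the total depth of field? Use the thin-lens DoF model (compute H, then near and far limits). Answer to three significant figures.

Hyperfocal distance H = f²/(N·c) + f = 98²/(2.5 × 0.059) + 98 = 9604/0.1475 + 98 ≈ 65209.9 mm ≈ 65.21 m.
Near limit Dn = s·(H − f)/(H + s − 2f) = 3620 × (65209.9 − 98) / (65209.9 + 3620 − 2 × 98) = 3620 × 65111.9 / 68633.9 ≈ 3434.24 mm.
Far limit Df = s·(H − f)/(H − s) = 3620 × (65209.9 − 98) / (65209.9 − 3620) = 3620 × 65111.9 / 61589.9 ≈ 3827.01 mm.
Depth of field = Df − Dn = 3827.01 − 3434.24 ≈ 392.77 mm.

393 mm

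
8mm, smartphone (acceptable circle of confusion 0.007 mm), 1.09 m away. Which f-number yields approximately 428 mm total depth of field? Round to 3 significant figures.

f/1.60

Write h = H − f = f²/(N·c). The thin-lens limits are Dn = s·h/(h + (s−f)) and Df = s·h/(h − (s−f)), so DoF = Df − Dn = 2·s·(s−f)·h / (h² − (s−f)²).
That is a quadratic in h: DoF·h² − 2·s·(s−f)·h − DoF·(s−f)² = 0 ⇒ h = (s−f)·(s + √(s² + DoF²)) / DoF = 1082 × (1090 + √(1090² + 428²)) / 428 = 1082 × (1090 + 1171.02) / 428 ≈ 5715.9 mm.
Then N = f²/(c·h) = 8² / (0.007 × 5715.9) = 64 / 40.012 ≈ 1.60.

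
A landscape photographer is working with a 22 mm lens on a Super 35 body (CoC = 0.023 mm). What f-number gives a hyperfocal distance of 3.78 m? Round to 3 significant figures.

f/5.60

Rearrange H = f²/(N·c) + f for N: N = f² / ((H − f)·c).
N = 22² / ((3780 − 22) × 0.023) = 484 / 86.43 ≈ 5.60.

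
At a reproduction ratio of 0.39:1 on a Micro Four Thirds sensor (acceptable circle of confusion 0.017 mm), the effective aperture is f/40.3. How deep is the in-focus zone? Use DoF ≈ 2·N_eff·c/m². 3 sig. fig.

At magnification m, DoF ≈ 2·N_eff·c/m² = 2 × 40.3 × 0.017 / 0.39² = 1.37 / 0.1521 ≈ 9.01 mm.

9.01 mm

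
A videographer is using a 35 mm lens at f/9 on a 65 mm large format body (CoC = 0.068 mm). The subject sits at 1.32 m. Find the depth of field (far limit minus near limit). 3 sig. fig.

2.88 m

Hyperfocal distance H = f²/(N·c) + f = 35²/(9 × 0.068) + 35 = 1225/0.612 + 35 ≈ 2036.6 mm ≈ 2.037 m.
Near limit Dn = s·(H − f)/(H + s − 2f) = 1320 × (2036.6 − 35) / (2036.6 + 1320 − 2 × 35) = 1320 × 2001.6 / 3286.6 ≈ 803.9 mm.
Far limit Df = s·(H − f)/(H − s) = 1320 × (2036.6 − 35) / (2036.6 − 1320) = 1320 × 2001.6 / 716.6 ≈ 3686.9 mm.
Depth of field = Df − Dn = 3686.9 − 803.9 ≈ 2883.0 mm ≈ 2.88 m.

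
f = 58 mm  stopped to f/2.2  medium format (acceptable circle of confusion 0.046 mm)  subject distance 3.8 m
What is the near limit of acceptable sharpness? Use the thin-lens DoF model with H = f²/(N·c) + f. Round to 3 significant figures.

Hyperfocal distance H = f²/(N·c) + f = 58²/(2.2 × 0.046) + 58 = 3364/0.1012 + 58 ≈ 33299.1 mm ≈ 33.30 m.
Near limit Dn = s·(H − f)/(H + s − 2f) = 3800 × (33299.1 − 58) / (33299.1 + 3800 − 2 × 58) = 3800 × 33241.1 / 36983.1 ≈ 3415.5 mm ≈ 3.42 m.

3.42 m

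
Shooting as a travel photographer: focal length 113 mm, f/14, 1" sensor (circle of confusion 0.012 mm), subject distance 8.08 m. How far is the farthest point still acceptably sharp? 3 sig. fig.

Hyperfocal distance H = f²/(N·c) + f = 113²/(14 × 0.012) + 113 = 12769/0.168 + 113 ≈ 76119.0 mm ≈ 76.12 m.
Far limit Df = s·(H − f)/(H − s) = 8080 × (76119.0 − 113) / (76119.0 − 8080) = 8080 × 76006.0 / 68039.0 ≈ 9026.1 mm ≈ 9.03 m.

9.03 m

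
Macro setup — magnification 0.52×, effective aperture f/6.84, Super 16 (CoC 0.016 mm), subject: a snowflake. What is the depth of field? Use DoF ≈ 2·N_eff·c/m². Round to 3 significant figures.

At magnification m, DoF ≈ 2·N_eff·c/m² = 2 × 6.84 × 0.016 / 0.52² = 0.2189 / 0.2704 ≈ 0.809 mm.

0.809 mm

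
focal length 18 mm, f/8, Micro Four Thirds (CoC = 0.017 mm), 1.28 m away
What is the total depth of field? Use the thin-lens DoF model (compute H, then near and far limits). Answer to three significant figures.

Hyperfocal distance H = f²/(N·c) + f = 18²/(8 × 0.017) + 18 = 324/0.136 + 18 ≈ 2400.4 mm ≈ 2.400 m.
Near limit Dn = s·(H − f)/(H + s − 2f) = 1280 × (2400.4 − 18) / (2400.4 + 1280 − 2 × 18) = 1280 × 2382.4 / 3644.4 ≈ 836.7 mm.
Far limit Df = s·(H − f)/(H − s) = 1280 × (2400.4 − 18) / (2400.4 − 1280) = 1280 × 2382.4 / 1120.4 ≈ 2721.8 mm.
Depth of field = Df − Dn = 2721.8 − 836.7 ≈ 1885.1 mm ≈ 1.89 m.

1.89 m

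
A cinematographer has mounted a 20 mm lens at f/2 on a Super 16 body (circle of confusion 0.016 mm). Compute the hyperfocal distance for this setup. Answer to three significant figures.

Hyperfocal distance H = f²/(N·c) + f = 20²/(2 × 0.016) + 20 = 400/0.032 + 20 ≈ 12520.0 mm ≈ 12.5 m.

12.5 m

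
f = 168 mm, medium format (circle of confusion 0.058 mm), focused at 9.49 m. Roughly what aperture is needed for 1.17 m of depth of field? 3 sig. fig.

Write h = H − f = f²/(N·c). The thin-lens limits are Dn = s·h/(h + (s−f)) and Df = s·h/(h − (s−f)), so DoF = Df − Dn = 2·s·(s−f)·h / (h² − (s−f)²).
That is a quadratic in h: DoF·h² − 2·s·(s−f)·h − DoF·(s−f)² = 0 ⇒ h = (s−f)·(s + √(s² + DoF²)) / DoF = 9322 × (9490 + √(9490² + 1170²)) / 1170 = 9322 × (9490 + 9561.85) / 1170 ≈ 151796 mm.
Then N = f²/(c·h) = 168² / (0.058 × 151796) = 28224 / 8804.2 ≈ 3.21.

f/3.21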